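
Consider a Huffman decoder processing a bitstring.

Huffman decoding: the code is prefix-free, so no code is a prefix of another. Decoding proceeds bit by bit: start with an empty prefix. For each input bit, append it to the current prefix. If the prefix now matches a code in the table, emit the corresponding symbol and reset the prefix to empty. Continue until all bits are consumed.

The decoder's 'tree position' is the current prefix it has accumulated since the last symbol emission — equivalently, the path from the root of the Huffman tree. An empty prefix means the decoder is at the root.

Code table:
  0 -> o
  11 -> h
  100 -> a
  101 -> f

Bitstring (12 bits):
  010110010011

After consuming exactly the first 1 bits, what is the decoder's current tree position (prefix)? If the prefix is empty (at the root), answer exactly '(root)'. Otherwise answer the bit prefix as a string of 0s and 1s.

Bit 0: prefix='0' -> emit 'o', reset

Answer: (root)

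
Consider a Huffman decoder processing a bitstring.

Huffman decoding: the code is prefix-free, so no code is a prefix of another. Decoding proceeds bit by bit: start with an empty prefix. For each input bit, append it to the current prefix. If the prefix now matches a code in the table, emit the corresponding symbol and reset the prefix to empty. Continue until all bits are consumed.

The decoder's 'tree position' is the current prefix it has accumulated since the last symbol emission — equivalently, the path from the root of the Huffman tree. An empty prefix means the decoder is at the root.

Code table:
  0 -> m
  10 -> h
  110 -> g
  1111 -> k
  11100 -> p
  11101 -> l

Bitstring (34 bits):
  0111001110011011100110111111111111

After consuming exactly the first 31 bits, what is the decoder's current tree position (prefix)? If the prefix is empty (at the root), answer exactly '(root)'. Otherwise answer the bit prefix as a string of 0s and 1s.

Answer: 1

Derivation:
Bit 0: prefix='0' -> emit 'm', reset
Bit 1: prefix='1' (no match yet)
Bit 2: prefix='11' (no match yet)
Bit 3: prefix='111' (no match yet)
Bit 4: prefix='1110' (no match yet)
Bit 5: prefix='11100' -> emit 'p', reset
Bit 6: prefix='1' (no match yet)
Bit 7: prefix='11' (no match yet)
Bit 8: prefix='111' (no match yet)
Bit 9: prefix='1110' (no match yet)
Bit 10: prefix='11100' -> emit 'p', reset
Bit 11: prefix='1' (no match yet)
Bit 12: prefix='11' (no match yet)
Bit 13: prefix='110' -> emit 'g', reset
Bit 14: prefix='1' (no match yet)
Bit 15: prefix='11' (no match yet)
Bit 16: prefix='111' (no match yet)
Bit 17: prefix='1110' (no match yet)
Bit 18: prefix='11100' -> emit 'p', reset
Bit 19: prefix='1' (no match yet)
Bit 20: prefix='11' (no match yet)
Bit 21: prefix='110' -> emit 'g', reset
Bit 22: prefix='1' (no match yet)
Bit 23: prefix='11' (no match yet)
Bit 24: prefix='111' (no match yet)
Bit 25: prefix='1111' -> emit 'k', reset
Bit 26: prefix='1' (no match yet)
Bit 27: prefix='11' (no match yet)
Bit 28: prefix='111' (no match yet)
Bit 29: prefix='1111' -> emit 'k', reset
Bit 30: prefix='1' (no match yet)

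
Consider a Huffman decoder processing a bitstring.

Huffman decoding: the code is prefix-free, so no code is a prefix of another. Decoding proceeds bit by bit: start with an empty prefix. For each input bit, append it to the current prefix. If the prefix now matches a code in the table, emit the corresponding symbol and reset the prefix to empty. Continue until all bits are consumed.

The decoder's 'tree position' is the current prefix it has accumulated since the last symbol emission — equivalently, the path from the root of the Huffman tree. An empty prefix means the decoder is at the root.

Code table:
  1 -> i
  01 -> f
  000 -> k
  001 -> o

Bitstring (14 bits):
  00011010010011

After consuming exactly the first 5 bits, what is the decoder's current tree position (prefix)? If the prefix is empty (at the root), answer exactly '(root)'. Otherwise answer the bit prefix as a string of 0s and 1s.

Answer: (root)

Derivation:
Bit 0: prefix='0' (no match yet)
Bit 1: prefix='00' (no match yet)
Bit 2: prefix='000' -> emit 'k', reset
Bit 3: prefix='1' -> emit 'i', reset
Bit 4: prefix='1' -> emit 'i', reset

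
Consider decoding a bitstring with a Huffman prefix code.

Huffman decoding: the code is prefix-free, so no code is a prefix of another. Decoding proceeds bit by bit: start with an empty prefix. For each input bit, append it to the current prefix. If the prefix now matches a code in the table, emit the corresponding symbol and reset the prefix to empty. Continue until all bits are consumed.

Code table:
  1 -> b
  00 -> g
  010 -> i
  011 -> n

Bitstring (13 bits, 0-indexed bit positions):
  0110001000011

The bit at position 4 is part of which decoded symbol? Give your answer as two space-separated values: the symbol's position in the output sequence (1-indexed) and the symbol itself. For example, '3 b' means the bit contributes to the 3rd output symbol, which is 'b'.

Answer: 2 g

Derivation:
Bit 0: prefix='0' (no match yet)
Bit 1: prefix='01' (no match yet)
Bit 2: prefix='011' -> emit 'n', reset
Bit 3: prefix='0' (no match yet)
Bit 4: prefix='00' -> emit 'g', reset
Bit 5: prefix='0' (no match yet)
Bit 6: prefix='01' (no match yet)
Bit 7: prefix='010' -> emit 'i', reset
Bit 8: prefix='0' (no match yet)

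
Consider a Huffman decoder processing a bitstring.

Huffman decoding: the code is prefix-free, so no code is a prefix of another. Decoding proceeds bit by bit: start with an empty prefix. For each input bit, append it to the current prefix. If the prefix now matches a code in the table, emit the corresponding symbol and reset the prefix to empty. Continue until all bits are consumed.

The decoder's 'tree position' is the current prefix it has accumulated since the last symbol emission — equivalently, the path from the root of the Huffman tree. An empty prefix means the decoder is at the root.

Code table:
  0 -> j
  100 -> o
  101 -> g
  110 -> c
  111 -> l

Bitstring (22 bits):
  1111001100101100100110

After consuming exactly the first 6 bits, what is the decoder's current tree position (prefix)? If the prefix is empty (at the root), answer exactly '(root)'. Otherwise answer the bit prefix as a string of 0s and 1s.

Answer: (root)

Derivation:
Bit 0: prefix='1' (no match yet)
Bit 1: prefix='11' (no match yet)
Bit 2: prefix='111' -> emit 'l', reset
Bit 3: prefix='1' (no match yet)
Bit 4: prefix='10' (no match yet)
Bit 5: prefix='100' -> emit 'o', reset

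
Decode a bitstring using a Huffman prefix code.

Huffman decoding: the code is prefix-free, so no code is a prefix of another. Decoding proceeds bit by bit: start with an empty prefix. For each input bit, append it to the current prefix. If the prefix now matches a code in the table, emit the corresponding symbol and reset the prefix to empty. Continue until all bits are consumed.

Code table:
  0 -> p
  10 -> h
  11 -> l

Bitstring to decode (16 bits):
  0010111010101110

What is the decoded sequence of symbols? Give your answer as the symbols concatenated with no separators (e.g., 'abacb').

Bit 0: prefix='0' -> emit 'p', reset
Bit 1: prefix='0' -> emit 'p', reset
Bit 2: prefix='1' (no match yet)
Bit 3: prefix='10' -> emit 'h', reset
Bit 4: prefix='1' (no match yet)
Bit 5: prefix='11' -> emit 'l', reset
Bit 6: prefix='1' (no match yet)
Bit 7: prefix='10' -> emit 'h', reset
Bit 8: prefix='1' (no match yet)
Bit 9: prefix='10' -> emit 'h', reset
Bit 10: prefix='1' (no match yet)
Bit 11: prefix='10' -> emit 'h', reset
Bit 12: prefix='1' (no match yet)
Bit 13: prefix='11' -> emit 'l', reset
Bit 14: prefix='1' (no match yet)
Bit 15: prefix='10' -> emit 'h', reset

Answer: pphlhhhlh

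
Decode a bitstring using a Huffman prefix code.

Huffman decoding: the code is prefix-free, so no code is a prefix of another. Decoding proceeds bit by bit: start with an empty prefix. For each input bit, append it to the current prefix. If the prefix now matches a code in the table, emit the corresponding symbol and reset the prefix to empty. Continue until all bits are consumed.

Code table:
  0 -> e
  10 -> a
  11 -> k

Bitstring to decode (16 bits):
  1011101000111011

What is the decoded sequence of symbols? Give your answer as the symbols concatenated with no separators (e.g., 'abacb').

Bit 0: prefix='1' (no match yet)
Bit 1: prefix='10' -> emit 'a', reset
Bit 2: prefix='1' (no match yet)
Bit 3: prefix='11' -> emit 'k', reset
Bit 4: prefix='1' (no match yet)
Bit 5: prefix='10' -> emit 'a', reset
Bit 6: prefix='1' (no match yet)
Bit 7: prefix='10' -> emit 'a', reset
Bit 8: prefix='0' -> emit 'e', reset
Bit 9: prefix='0' -> emit 'e', reset
Bit 10: prefix='1' (no match yet)
Bit 11: prefix='11' -> emit 'k', reset
Bit 12: prefix='1' (no match yet)
Bit 13: prefix='10' -> emit 'a', reset
Bit 14: prefix='1' (no match yet)
Bit 15: prefix='11' -> emit 'k', reset

Answer: akaaeekak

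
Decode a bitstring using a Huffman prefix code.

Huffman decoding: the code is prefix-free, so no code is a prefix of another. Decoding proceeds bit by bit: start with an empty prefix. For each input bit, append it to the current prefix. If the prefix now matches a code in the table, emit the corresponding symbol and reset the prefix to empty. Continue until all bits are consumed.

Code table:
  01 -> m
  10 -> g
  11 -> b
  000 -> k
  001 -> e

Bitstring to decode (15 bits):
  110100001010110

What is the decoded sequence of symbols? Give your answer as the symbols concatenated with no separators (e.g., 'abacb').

Answer: bmkmmmg

Derivation:
Bit 0: prefix='1' (no match yet)
Bit 1: prefix='11' -> emit 'b', reset
Bit 2: prefix='0' (no match yet)
Bit 3: prefix='01' -> emit 'm', reset
Bit 4: prefix='0' (no match yet)
Bit 5: prefix='00' (no match yet)
Bit 6: prefix='000' -> emit 'k', reset
Bit 7: prefix='0' (no match yet)
Bit 8: prefix='01' -> emit 'm', reset
Bit 9: prefix='0' (no match yet)
Bit 10: prefix='01' -> emit 'm', reset
Bit 11: prefix='0' (no match yet)
Bit 12: prefix='01' -> emit 'm', reset
Bit 13: prefix='1' (no match yet)
Bit 14: prefix='10' -> emit 'g', reset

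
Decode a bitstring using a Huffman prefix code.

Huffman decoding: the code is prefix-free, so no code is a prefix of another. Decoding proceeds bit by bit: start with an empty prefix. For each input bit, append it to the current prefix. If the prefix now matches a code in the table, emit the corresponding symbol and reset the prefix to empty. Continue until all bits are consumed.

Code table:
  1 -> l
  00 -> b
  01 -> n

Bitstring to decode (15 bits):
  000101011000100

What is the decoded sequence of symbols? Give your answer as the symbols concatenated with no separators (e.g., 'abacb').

Bit 0: prefix='0' (no match yet)
Bit 1: prefix='00' -> emit 'b', reset
Bit 2: prefix='0' (no match yet)
Bit 3: prefix='01' -> emit 'n', reset
Bit 4: prefix='0' (no match yet)
Bit 5: prefix='01' -> emit 'n', reset
Bit 6: prefix='0' (no match yet)
Bit 7: prefix='01' -> emit 'n', reset
Bit 8: prefix='1' -> emit 'l', reset
Bit 9: prefix='0' (no match yet)
Bit 10: prefix='00' -> emit 'b', reset
Bit 11: prefix='0' (no match yet)
Bit 12: prefix='01' -> emit 'n', reset
Bit 13: prefix='0' (no match yet)
Bit 14: prefix='00' -> emit 'b', reset

Answer: bnnnlbnb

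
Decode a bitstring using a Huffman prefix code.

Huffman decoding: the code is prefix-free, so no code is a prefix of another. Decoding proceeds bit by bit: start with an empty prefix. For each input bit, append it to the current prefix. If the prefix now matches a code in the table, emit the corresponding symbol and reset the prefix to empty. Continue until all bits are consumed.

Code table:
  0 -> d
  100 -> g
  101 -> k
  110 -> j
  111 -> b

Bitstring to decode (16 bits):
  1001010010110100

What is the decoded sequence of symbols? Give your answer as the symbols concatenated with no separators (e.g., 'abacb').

Bit 0: prefix='1' (no match yet)
Bit 1: prefix='10' (no match yet)
Bit 2: prefix='100' -> emit 'g', reset
Bit 3: prefix='1' (no match yet)
Bit 4: prefix='10' (no match yet)
Bit 5: prefix='101' -> emit 'k', reset
Bit 6: prefix='0' -> emit 'd', reset
Bit 7: prefix='0' -> emit 'd', reset
Bit 8: prefix='1' (no match yet)
Bit 9: prefix='10' (no match yet)
Bit 10: prefix='101' -> emit 'k', reset
Bit 11: prefix='1' (no match yet)
Bit 12: prefix='10' (no match yet)
Bit 13: prefix='101' -> emit 'k', reset
Bit 14: prefix='0' -> emit 'd', reset
Bit 15: prefix='0' -> emit 'd', reset

Answer: gkddkkdd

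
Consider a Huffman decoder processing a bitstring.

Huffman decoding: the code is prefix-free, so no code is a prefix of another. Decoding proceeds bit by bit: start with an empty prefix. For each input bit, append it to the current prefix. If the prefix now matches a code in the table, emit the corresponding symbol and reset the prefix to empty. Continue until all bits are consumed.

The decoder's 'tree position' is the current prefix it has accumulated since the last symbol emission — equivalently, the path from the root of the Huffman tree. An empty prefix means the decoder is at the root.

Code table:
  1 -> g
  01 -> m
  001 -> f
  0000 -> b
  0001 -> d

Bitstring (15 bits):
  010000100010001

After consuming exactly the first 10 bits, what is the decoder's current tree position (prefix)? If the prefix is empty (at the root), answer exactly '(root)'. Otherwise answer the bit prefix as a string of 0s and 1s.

Answer: 000

Derivation:
Bit 0: prefix='0' (no match yet)
Bit 1: prefix='01' -> emit 'm', reset
Bit 2: prefix='0' (no match yet)
Bit 3: prefix='00' (no match yet)
Bit 4: prefix='000' (no match yet)
Bit 5: prefix='0000' -> emit 'b', reset
Bit 6: prefix='1' -> emit 'g', reset
Bit 7: prefix='0' (no match yet)
Bit 8: prefix='00' (no match yet)
Bit 9: prefix='000' (no match yet)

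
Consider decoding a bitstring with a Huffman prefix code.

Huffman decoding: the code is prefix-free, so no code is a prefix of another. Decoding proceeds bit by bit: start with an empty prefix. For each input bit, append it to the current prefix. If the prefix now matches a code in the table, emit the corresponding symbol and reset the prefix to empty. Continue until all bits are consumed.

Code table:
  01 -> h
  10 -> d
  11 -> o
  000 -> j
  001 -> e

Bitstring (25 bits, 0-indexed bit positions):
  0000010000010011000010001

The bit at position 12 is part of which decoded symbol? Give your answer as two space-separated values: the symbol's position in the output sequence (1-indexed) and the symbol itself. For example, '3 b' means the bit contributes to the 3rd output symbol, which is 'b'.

Answer: 5 e

Derivation:
Bit 0: prefix='0' (no match yet)
Bit 1: prefix='00' (no match yet)
Bit 2: prefix='000' -> emit 'j', reset
Bit 3: prefix='0' (no match yet)
Bit 4: prefix='00' (no match yet)
Bit 5: prefix='001' -> emit 'e', reset
Bit 6: prefix='0' (no match yet)
Bit 7: prefix='00' (no match yet)
Bit 8: prefix='000' -> emit 'j', reset
Bit 9: prefix='0' (no match yet)
Bit 10: prefix='00' (no match yet)
Bit 11: prefix='001' -> emit 'e', reset
Bit 12: prefix='0' (no match yet)
Bit 13: prefix='00' (no match yet)
Bit 14: prefix='001' -> emit 'e', reset
Bit 15: prefix='1' (no match yet)
Bit 16: prefix='10' -> emit 'd', reset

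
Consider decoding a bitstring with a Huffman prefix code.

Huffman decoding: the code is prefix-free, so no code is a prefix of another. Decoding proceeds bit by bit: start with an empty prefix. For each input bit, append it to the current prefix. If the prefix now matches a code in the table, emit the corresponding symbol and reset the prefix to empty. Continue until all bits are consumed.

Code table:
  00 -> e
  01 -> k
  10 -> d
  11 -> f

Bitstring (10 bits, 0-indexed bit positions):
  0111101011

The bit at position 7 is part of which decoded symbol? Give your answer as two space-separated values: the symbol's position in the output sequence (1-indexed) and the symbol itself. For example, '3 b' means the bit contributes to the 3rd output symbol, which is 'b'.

Answer: 4 d

Derivation:
Bit 0: prefix='0' (no match yet)
Bit 1: prefix='01' -> emit 'k', reset
Bit 2: prefix='1' (no match yet)
Bit 3: prefix='11' -> emit 'f', reset
Bit 4: prefix='1' (no match yet)
Bit 5: prefix='10' -> emit 'd', reset
Bit 6: prefix='1' (no match yet)
Bit 7: prefix='10' -> emit 'd', reset
Bit 8: prefix='1' (no match yet)
Bit 9: prefix='11' -> emit 'f', reset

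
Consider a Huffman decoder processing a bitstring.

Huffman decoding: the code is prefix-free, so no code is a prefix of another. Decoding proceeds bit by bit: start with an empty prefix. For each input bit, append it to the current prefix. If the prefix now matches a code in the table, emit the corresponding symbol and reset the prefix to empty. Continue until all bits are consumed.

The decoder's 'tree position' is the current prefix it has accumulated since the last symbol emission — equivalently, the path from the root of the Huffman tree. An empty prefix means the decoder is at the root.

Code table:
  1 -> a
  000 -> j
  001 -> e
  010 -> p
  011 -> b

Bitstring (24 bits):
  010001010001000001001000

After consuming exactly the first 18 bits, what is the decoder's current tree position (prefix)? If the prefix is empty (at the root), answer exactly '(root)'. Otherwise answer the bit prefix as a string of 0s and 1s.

Answer: (root)

Derivation:
Bit 0: prefix='0' (no match yet)
Bit 1: prefix='01' (no match yet)
Bit 2: prefix='010' -> emit 'p', reset
Bit 3: prefix='0' (no match yet)
Bit 4: prefix='00' (no match yet)
Bit 5: prefix='001' -> emit 'e', reset
Bit 6: prefix='0' (no match yet)
Bit 7: prefix='01' (no match yet)
Bit 8: prefix='010' -> emit 'p', reset
Bit 9: prefix='0' (no match yet)
Bit 10: prefix='00' (no match yet)
Bit 11: prefix='001' -> emit 'e', reset
Bit 12: prefix='0' (no match yet)
Bit 13: prefix='00' (no match yet)
Bit 14: prefix='000' -> emit 'j', reset
Bit 15: prefix='0' (no match yet)
Bit 16: prefix='00' (no match yet)
Bit 17: prefix='001' -> emit 'e', reset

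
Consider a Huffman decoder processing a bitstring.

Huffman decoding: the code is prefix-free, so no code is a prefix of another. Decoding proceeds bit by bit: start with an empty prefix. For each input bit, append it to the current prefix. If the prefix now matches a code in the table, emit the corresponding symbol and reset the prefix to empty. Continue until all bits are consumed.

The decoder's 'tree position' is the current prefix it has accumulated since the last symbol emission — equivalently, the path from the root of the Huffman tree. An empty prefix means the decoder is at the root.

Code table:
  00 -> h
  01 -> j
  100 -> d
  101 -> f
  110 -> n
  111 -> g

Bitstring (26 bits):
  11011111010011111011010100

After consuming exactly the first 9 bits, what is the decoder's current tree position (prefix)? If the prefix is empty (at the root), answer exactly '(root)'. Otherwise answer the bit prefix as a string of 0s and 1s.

Bit 0: prefix='1' (no match yet)
Bit 1: prefix='11' (no match yet)
Bit 2: prefix='110' -> emit 'n', reset
Bit 3: prefix='1' (no match yet)
Bit 4: prefix='11' (no match yet)
Bit 5: prefix='111' -> emit 'g', reset
Bit 6: prefix='1' (no match yet)
Bit 7: prefix='11' (no match yet)
Bit 8: prefix='110' -> emit 'n', reset

Answer: (root)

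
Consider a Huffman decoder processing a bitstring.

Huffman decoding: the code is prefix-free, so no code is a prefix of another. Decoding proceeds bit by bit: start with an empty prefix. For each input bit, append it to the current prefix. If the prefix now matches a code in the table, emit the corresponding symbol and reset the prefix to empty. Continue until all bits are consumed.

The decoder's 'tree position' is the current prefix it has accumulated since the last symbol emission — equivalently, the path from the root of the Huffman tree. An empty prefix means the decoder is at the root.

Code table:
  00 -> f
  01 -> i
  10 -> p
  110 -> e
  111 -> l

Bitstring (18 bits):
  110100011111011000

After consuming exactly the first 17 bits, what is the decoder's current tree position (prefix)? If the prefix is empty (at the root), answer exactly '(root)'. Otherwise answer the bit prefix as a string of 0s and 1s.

Answer: 0

Derivation:
Bit 0: prefix='1' (no match yet)
Bit 1: prefix='11' (no match yet)
Bit 2: prefix='110' -> emit 'e', reset
Bit 3: prefix='1' (no match yet)
Bit 4: prefix='10' -> emit 'p', reset
Bit 5: prefix='0' (no match yet)
Bit 6: prefix='00' -> emit 'f', reset
Bit 7: prefix='1' (no match yet)
Bit 8: prefix='11' (no match yet)
Bit 9: prefix='111' -> emit 'l', reset
Bit 10: prefix='1' (no match yet)
Bit 11: prefix='11' (no match yet)
Bit 12: prefix='110' -> emit 'e', reset
Bit 13: prefix='1' (no match yet)
Bit 14: prefix='11' (no match yet)
Bit 15: prefix='110' -> emit 'e', reset
Bit 16: prefix='0' (no match yet)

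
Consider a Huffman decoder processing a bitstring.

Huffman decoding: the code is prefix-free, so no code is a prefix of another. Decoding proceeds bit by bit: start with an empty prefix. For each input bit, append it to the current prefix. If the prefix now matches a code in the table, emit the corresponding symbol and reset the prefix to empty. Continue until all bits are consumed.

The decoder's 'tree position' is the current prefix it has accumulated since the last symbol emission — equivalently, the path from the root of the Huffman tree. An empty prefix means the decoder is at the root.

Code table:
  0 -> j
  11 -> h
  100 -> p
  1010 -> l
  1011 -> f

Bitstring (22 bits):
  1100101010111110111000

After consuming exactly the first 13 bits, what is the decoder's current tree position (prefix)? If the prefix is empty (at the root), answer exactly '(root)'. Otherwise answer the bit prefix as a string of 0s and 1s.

Answer: 1

Derivation:
Bit 0: prefix='1' (no match yet)
Bit 1: prefix='11' -> emit 'h', reset
Bit 2: prefix='0' -> emit 'j', reset
Bit 3: prefix='0' -> emit 'j', reset
Bit 4: prefix='1' (no match yet)
Bit 5: prefix='10' (no match yet)
Bit 6: prefix='101' (no match yet)
Bit 7: prefix='1010' -> emit 'l', reset
Bit 8: prefix='1' (no match yet)
Bit 9: prefix='10' (no match yet)
Bit 10: prefix='101' (no match yet)
Bit 11: prefix='1011' -> emit 'f', reset
Bit 12: prefix='1' (no match yet)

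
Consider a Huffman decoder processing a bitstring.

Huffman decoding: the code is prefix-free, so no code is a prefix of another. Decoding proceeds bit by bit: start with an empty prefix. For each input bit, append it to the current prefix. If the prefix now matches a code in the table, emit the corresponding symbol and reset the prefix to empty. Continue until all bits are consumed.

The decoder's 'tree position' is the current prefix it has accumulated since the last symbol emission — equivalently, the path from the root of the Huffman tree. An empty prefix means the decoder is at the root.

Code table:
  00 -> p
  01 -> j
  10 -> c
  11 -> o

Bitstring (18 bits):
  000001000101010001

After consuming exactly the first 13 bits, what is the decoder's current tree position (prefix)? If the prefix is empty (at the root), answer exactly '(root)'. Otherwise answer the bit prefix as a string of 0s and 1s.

Bit 0: prefix='0' (no match yet)
Bit 1: prefix='00' -> emit 'p', reset
Bit 2: prefix='0' (no match yet)
Bit 3: prefix='00' -> emit 'p', reset
Bit 4: prefix='0' (no match yet)
Bit 5: prefix='01' -> emit 'j', reset
Bit 6: prefix='0' (no match yet)
Bit 7: prefix='00' -> emit 'p', reset
Bit 8: prefix='0' (no match yet)
Bit 9: prefix='01' -> emit 'j', reset
Bit 10: prefix='0' (no match yet)
Bit 11: prefix='01' -> emit 'j', reset
Bit 12: prefix='0' (no match yet)

Answer: 0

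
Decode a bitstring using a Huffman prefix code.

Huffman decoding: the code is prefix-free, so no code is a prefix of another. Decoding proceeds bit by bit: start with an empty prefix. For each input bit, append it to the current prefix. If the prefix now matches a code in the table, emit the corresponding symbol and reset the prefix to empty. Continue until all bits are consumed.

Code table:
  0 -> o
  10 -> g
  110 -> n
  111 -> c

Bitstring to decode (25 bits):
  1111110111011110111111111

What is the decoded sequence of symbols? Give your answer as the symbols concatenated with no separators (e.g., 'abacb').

Answer: ccococgccc

Derivation:
Bit 0: prefix='1' (no match yet)
Bit 1: prefix='11' (no match yet)
Bit 2: prefix='111' -> emit 'c', reset
Bit 3: prefix='1' (no match yet)
Bit 4: prefix='11' (no match yet)
Bit 5: prefix='111' -> emit 'c', reset
Bit 6: prefix='0' -> emit 'o', reset
Bit 7: prefix='1' (no match yet)
Bit 8: prefix='11' (no match yet)
Bit 9: prefix='111' -> emit 'c', reset
Bit 10: prefix='0' -> emit 'o', reset
Bit 11: prefix='1' (no match yet)
Bit 12: prefix='11' (no match yet)
Bit 13: prefix='111' -> emit 'c', reset
Bit 14: prefix='1' (no match yet)
Bit 15: prefix='10' -> emit 'g', reset
Bit 16: prefix='1' (no match yet)
Bit 17: prefix='11' (no match yet)
Bit 18: prefix='111' -> emit 'c', reset
Bit 19: prefix='1' (no match yet)
Bit 20: prefix='11' (no match yet)
Bit 21: prefix='111' -> emit 'c', reset
Bit 22: prefix='1' (no match yet)
Bit 23: prefix='11' (no match yet)
Bit 24: prefix='111' -> emit 'c', reset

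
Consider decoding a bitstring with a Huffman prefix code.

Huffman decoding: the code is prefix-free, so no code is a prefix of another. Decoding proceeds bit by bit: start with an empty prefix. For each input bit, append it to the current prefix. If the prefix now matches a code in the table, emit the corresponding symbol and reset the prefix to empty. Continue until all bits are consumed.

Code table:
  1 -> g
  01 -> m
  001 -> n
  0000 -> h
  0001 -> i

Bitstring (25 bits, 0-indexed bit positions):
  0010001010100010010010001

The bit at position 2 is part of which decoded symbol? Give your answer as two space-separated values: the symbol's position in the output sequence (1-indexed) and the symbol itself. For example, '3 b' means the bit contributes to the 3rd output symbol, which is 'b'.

Answer: 1 n

Derivation:
Bit 0: prefix='0' (no match yet)
Bit 1: prefix='00' (no match yet)
Bit 2: prefix='001' -> emit 'n', reset
Bit 3: prefix='0' (no match yet)
Bit 4: prefix='00' (no match yet)
Bit 5: prefix='000' (no match yet)
Bit 6: prefix='0001' -> emit 'i', reset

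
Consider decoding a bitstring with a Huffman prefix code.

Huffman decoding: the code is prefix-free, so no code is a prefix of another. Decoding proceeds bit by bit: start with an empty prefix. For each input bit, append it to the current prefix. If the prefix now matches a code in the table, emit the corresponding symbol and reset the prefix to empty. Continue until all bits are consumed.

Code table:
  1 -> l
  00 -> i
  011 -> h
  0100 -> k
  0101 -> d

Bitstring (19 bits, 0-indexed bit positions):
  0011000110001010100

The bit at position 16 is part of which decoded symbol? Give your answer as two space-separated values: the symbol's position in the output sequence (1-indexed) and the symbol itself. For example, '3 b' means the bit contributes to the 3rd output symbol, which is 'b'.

Answer: 8 k

Derivation:
Bit 0: prefix='0' (no match yet)
Bit 1: prefix='00' -> emit 'i', reset
Bit 2: prefix='1' -> emit 'l', reset
Bit 3: prefix='1' -> emit 'l', reset
Bit 4: prefix='0' (no match yet)
Bit 5: prefix='00' -> emit 'i', reset
Bit 6: prefix='0' (no match yet)
Bit 7: prefix='01' (no match yet)
Bit 8: prefix='011' -> emit 'h', reset
Bit 9: prefix='0' (no match yet)
Bit 10: prefix='00' -> emit 'i', reset
Bit 11: prefix='0' (no match yet)
Bit 12: prefix='01' (no match yet)
Bit 13: prefix='010' (no match yet)
Bit 14: prefix='0101' -> emit 'd', reset
Bit 15: prefix='0' (no match yet)
Bit 16: prefix='01' (no match yet)
Bit 17: prefix='010' (no match yet)
Bit 18: prefix='0100' -> emit 'k', reset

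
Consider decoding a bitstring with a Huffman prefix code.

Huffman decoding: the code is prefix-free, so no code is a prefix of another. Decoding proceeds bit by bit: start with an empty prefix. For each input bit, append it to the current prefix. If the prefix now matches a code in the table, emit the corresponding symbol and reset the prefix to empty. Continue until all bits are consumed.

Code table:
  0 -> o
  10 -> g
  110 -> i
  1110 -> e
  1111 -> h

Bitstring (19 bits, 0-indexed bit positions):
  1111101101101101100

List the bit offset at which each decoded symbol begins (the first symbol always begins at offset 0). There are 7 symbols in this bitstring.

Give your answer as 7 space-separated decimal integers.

Answer: 0 4 6 9 12 15 18

Derivation:
Bit 0: prefix='1' (no match yet)
Bit 1: prefix='11' (no match yet)
Bit 2: prefix='111' (no match yet)
Bit 3: prefix='1111' -> emit 'h', reset
Bit 4: prefix='1' (no match yet)
Bit 5: prefix='10' -> emit 'g', reset
Bit 6: prefix='1' (no match yet)
Bit 7: prefix='11' (no match yet)
Bit 8: prefix='110' -> emit 'i', reset
Bit 9: prefix='1' (no match yet)
Bit 10: prefix='11' (no match yet)
Bit 11: prefix='110' -> emit 'i', reset
Bit 12: prefix='1' (no match yet)
Bit 13: prefix='11' (no match yet)
Bit 14: prefix='110' -> emit 'i', reset
Bit 15: prefix='1' (no match yet)
Bit 16: prefix='11' (no match yet)
Bit 17: prefix='110' -> emit 'i', reset
Bit 18: prefix='0' -> emit 'o', reset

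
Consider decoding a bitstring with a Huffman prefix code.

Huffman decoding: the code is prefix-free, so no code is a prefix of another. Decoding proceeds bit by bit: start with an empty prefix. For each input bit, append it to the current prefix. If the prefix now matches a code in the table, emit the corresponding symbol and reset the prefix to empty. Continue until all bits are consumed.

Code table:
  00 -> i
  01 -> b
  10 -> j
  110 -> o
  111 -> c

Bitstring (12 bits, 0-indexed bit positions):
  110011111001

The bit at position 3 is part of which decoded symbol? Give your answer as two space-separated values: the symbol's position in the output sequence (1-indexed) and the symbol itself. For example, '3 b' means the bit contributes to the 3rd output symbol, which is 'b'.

Answer: 2 b

Derivation:
Bit 0: prefix='1' (no match yet)
Bit 1: prefix='11' (no match yet)
Bit 2: prefix='110' -> emit 'o', reset
Bit 3: prefix='0' (no match yet)
Bit 4: prefix='01' -> emit 'b', reset
Bit 5: prefix='1' (no match yet)
Bit 6: prefix='11' (no match yet)
Bit 7: prefix='111' -> emit 'c', reset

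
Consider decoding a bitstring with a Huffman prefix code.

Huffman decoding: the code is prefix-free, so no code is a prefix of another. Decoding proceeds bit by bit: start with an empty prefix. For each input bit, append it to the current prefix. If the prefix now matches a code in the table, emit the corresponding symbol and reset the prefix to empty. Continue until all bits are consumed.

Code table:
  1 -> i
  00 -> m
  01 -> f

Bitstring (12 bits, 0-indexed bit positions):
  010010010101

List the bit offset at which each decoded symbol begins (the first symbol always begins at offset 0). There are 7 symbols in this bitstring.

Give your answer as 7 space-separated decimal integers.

Answer: 0 2 4 5 7 8 10

Derivation:
Bit 0: prefix='0' (no match yet)
Bit 1: prefix='01' -> emit 'f', reset
Bit 2: prefix='0' (no match yet)
Bit 3: prefix='00' -> emit 'm', reset
Bit 4: prefix='1' -> emit 'i', reset
Bit 5: prefix='0' (no match yet)
Bit 6: prefix='00' -> emit 'm', reset
Bit 7: prefix='1' -> emit 'i', reset
Bit 8: prefix='0' (no match yet)
Bit 9: prefix='01' -> emit 'f', reset
Bit 10: prefix='0' (no match yet)
Bit 11: prefix='01' -> emit 'f', reset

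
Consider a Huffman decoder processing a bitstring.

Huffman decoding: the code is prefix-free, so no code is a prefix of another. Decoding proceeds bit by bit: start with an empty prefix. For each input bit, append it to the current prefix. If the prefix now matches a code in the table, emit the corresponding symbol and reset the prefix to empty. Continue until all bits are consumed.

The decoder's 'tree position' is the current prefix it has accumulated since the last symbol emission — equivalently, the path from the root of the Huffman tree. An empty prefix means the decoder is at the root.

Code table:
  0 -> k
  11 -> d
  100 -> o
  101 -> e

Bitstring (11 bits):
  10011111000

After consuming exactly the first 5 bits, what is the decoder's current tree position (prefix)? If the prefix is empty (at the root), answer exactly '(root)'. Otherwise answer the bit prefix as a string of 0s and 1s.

Answer: (root)

Derivation:
Bit 0: prefix='1' (no match yet)
Bit 1: prefix='10' (no match yet)
Bit 2: prefix='100' -> emit 'o', reset
Bit 3: prefix='1' (no match yet)
Bit 4: prefix='11' -> emit 'd', reset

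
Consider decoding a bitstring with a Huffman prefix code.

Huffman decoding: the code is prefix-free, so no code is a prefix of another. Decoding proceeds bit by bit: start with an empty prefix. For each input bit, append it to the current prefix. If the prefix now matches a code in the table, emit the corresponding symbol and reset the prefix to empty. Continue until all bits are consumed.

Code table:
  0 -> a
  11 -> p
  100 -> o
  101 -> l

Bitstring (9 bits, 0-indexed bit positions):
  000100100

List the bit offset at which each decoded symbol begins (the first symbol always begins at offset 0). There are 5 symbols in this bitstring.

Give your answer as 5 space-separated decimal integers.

Bit 0: prefix='0' -> emit 'a', reset
Bit 1: prefix='0' -> emit 'a', reset
Bit 2: prefix='0' -> emit 'a', reset
Bit 3: prefix='1' (no match yet)
Bit 4: prefix='10' (no match yet)
Bit 5: prefix='100' -> emit 'o', reset
Bit 6: prefix='1' (no match yet)
Bit 7: prefix='10' (no match yet)
Bit 8: prefix='100' -> emit 'o', reset

Answer: 0 1 2 3 6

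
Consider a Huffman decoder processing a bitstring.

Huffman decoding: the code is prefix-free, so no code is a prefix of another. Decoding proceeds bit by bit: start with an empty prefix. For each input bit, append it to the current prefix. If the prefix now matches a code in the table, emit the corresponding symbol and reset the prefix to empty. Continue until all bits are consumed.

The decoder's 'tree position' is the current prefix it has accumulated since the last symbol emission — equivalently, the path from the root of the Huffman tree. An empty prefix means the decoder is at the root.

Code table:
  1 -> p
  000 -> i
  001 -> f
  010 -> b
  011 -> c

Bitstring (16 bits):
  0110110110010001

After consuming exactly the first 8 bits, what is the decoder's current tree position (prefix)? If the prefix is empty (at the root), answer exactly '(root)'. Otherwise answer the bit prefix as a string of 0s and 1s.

Bit 0: prefix='0' (no match yet)
Bit 1: prefix='01' (no match yet)
Bit 2: prefix='011' -> emit 'c', reset
Bit 3: prefix='0' (no match yet)
Bit 4: prefix='01' (no match yet)
Bit 5: prefix='011' -> emit 'c', reset
Bit 6: prefix='0' (no match yet)
Bit 7: prefix='01' (no match yet)

Answer: 01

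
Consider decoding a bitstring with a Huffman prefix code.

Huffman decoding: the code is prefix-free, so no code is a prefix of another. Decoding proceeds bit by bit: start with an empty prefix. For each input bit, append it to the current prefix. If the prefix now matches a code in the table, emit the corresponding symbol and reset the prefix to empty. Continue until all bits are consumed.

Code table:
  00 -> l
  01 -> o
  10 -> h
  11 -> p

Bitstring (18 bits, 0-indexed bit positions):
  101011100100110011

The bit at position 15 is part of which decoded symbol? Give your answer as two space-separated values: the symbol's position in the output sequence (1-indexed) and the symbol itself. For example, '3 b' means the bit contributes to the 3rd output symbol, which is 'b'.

Answer: 8 l

Derivation:
Bit 0: prefix='1' (no match yet)
Bit 1: prefix='10' -> emit 'h', reset
Bit 2: prefix='1' (no match yet)
Bit 3: prefix='10' -> emit 'h', reset
Bit 4: prefix='1' (no match yet)
Bit 5: prefix='11' -> emit 'p', reset
Bit 6: prefix='1' (no match yet)
Bit 7: prefix='10' -> emit 'h', reset
Bit 8: prefix='0' (no match yet)
Bit 9: prefix='01' -> emit 'o', reset
Bit 10: prefix='0' (no match yet)
Bit 11: prefix='00' -> emit 'l', reset
Bit 12: prefix='1' (no match yet)
Bit 13: prefix='11' -> emit 'p', reset
Bit 14: prefix='0' (no match yet)
Bit 15: prefix='00' -> emit 'l', reset
Bit 16: prefix='1' (no match yet)
Bit 17: prefix='11' -> emit 'p', reset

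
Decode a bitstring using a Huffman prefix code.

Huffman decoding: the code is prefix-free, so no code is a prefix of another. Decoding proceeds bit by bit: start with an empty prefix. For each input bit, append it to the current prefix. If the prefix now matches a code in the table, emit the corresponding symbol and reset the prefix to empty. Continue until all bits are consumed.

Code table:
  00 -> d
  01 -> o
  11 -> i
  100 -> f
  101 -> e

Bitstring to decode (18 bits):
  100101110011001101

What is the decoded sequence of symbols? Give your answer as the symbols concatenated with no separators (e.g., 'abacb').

Answer: feididio

Derivation:
Bit 0: prefix='1' (no match yet)
Bit 1: prefix='10' (no match yet)
Bit 2: prefix='100' -> emit 'f', reset
Bit 3: prefix='1' (no match yet)
Bit 4: prefix='10' (no match yet)
Bit 5: prefix='101' -> emit 'e', reset
Bit 6: prefix='1' (no match yet)
Bit 7: prefix='11' -> emit 'i', reset
Bit 8: prefix='0' (no match yet)
Bit 9: prefix='00' -> emit 'd', reset
Bit 10: prefix='1' (no match yet)
Bit 11: prefix='11' -> emit 'i', reset
Bit 12: prefix='0' (no match yet)
Bit 13: prefix='00' -> emit 'd', reset
Bit 14: prefix='1' (no match yet)
Bit 15: prefix='11' -> emit 'i', reset
Bit 16: prefix='0' (no match yet)
Bit 17: prefix='01' -> emit 'o', reset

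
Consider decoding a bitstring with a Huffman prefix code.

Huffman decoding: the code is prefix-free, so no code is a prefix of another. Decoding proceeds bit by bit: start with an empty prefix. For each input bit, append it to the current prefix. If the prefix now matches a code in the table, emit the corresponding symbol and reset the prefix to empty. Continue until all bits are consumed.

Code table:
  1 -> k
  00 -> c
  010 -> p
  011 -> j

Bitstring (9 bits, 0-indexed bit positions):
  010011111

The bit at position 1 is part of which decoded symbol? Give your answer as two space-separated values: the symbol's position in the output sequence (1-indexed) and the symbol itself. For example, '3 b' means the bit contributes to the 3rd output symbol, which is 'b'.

Bit 0: prefix='0' (no match yet)
Bit 1: prefix='01' (no match yet)
Bit 2: prefix='010' -> emit 'p', reset
Bit 3: prefix='0' (no match yet)
Bit 4: prefix='01' (no match yet)
Bit 5: prefix='011' -> emit 'j', reset

Answer: 1 p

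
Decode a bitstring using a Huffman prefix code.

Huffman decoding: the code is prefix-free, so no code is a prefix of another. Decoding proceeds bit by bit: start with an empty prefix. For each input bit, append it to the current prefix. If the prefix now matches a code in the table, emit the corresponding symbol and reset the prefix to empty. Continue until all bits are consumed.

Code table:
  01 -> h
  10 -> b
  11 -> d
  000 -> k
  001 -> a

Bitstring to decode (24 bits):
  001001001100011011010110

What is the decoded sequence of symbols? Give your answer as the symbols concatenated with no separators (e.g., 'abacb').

Answer: aaababdhhb

Derivation:
Bit 0: prefix='0' (no match yet)
Bit 1: prefix='00' (no match yet)
Bit 2: prefix='001' -> emit 'a', reset
Bit 3: prefix='0' (no match yet)
Bit 4: prefix='00' (no match yet)
Bit 5: prefix='001' -> emit 'a', reset
Bit 6: prefix='0' (no match yet)
Bit 7: prefix='00' (no match yet)
Bit 8: prefix='001' -> emit 'a', reset
Bit 9: prefix='1' (no match yet)
Bit 10: prefix='10' -> emit 'b', reset
Bit 11: prefix='0' (no match yet)
Bit 12: prefix='00' (no match yet)
Bit 13: prefix='001' -> emit 'a', reset
Bit 14: prefix='1' (no match yet)
Bit 15: prefix='10' -> emit 'b', reset
Bit 16: prefix='1' (no match yet)
Bit 17: prefix='11' -> emit 'd', reset
Bit 18: prefix='0' (no match yet)
Bit 19: prefix='01' -> emit 'h', reset
Bit 20: prefix='0' (no match yet)
Bit 21: prefix='01' -> emit 'h', reset
Bit 22: prefix='1' (no match yet)
Bit 23: prefix='10' -> emit 'b', reset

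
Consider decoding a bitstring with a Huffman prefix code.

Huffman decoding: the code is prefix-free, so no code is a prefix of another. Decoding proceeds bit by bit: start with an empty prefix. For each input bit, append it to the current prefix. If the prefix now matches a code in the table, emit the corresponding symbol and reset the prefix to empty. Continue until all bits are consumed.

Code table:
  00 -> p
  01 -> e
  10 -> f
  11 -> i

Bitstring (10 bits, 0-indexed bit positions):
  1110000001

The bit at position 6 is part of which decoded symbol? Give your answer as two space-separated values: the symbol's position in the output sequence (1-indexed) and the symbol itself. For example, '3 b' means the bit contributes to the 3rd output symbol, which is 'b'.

Bit 0: prefix='1' (no match yet)
Bit 1: prefix='11' -> emit 'i', reset
Bit 2: prefix='1' (no match yet)
Bit 3: prefix='10' -> emit 'f', reset
Bit 4: prefix='0' (no match yet)
Bit 5: prefix='00' -> emit 'p', reset
Bit 6: prefix='0' (no match yet)
Bit 7: prefix='00' -> emit 'p', reset
Bit 8: prefix='0' (no match yet)
Bit 9: prefix='01' -> emit 'e', reset

Answer: 4 p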